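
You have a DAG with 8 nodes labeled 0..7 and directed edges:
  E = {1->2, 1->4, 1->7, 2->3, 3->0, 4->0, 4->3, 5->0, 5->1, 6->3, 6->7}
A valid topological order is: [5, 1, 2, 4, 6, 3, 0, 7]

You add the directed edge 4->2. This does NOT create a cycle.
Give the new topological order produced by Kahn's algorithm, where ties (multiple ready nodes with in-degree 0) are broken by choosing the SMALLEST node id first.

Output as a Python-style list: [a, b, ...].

Old toposort: [5, 1, 2, 4, 6, 3, 0, 7]
Added edge: 4->2
Position of 4 (3) > position of 2 (2). Must reorder: 4 must now come before 2.
Run Kahn's algorithm (break ties by smallest node id):
  initial in-degrees: [3, 1, 2, 3, 1, 0, 0, 2]
  ready (indeg=0): [5, 6]
  pop 5: indeg[0]->2; indeg[1]->0 | ready=[1, 6] | order so far=[5]
  pop 1: indeg[2]->1; indeg[4]->0; indeg[7]->1 | ready=[4, 6] | order so far=[5, 1]
  pop 4: indeg[0]->1; indeg[2]->0; indeg[3]->2 | ready=[2, 6] | order so far=[5, 1, 4]
  pop 2: indeg[3]->1 | ready=[6] | order so far=[5, 1, 4, 2]
  pop 6: indeg[3]->0; indeg[7]->0 | ready=[3, 7] | order so far=[5, 1, 4, 2, 6]
  pop 3: indeg[0]->0 | ready=[0, 7] | order so far=[5, 1, 4, 2, 6, 3]
  pop 0: no out-edges | ready=[7] | order so far=[5, 1, 4, 2, 6, 3, 0]
  pop 7: no out-edges | ready=[] | order so far=[5, 1, 4, 2, 6, 3, 0, 7]
  Result: [5, 1, 4, 2, 6, 3, 0, 7]

Answer: [5, 1, 4, 2, 6, 3, 0, 7]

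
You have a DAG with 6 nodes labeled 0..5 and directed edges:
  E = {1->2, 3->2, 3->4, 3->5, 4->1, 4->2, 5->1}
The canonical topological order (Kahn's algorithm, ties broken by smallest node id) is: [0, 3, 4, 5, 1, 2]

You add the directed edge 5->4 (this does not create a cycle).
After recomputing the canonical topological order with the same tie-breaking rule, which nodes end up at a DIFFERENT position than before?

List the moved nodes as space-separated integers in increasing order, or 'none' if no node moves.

Old toposort: [0, 3, 4, 5, 1, 2]
Added edge 5->4
Recompute Kahn (smallest-id tiebreak):
  initial in-degrees: [0, 2, 3, 0, 2, 1]
  ready (indeg=0): [0, 3]
  pop 0: no out-edges | ready=[3] | order so far=[0]
  pop 3: indeg[2]->2; indeg[4]->1; indeg[5]->0 | ready=[5] | order so far=[0, 3]
  pop 5: indeg[1]->1; indeg[4]->0 | ready=[4] | order so far=[0, 3, 5]
  pop 4: indeg[1]->0; indeg[2]->1 | ready=[1] | order so far=[0, 3, 5, 4]
  pop 1: indeg[2]->0 | ready=[2] | order so far=[0, 3, 5, 4, 1]
  pop 2: no out-edges | ready=[] | order so far=[0, 3, 5, 4, 1, 2]
New canonical toposort: [0, 3, 5, 4, 1, 2]
Compare positions:
  Node 0: index 0 -> 0 (same)
  Node 1: index 4 -> 4 (same)
  Node 2: index 5 -> 5 (same)
  Node 3: index 1 -> 1 (same)
  Node 4: index 2 -> 3 (moved)
  Node 5: index 3 -> 2 (moved)
Nodes that changed position: 4 5

Answer: 4 5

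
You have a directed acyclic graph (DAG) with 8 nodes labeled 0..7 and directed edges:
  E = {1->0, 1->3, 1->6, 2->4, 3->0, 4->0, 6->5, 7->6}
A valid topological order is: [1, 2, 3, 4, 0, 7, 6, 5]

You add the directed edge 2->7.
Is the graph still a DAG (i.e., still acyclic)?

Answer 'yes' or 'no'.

Answer: yes

Derivation:
Given toposort: [1, 2, 3, 4, 0, 7, 6, 5]
Position of 2: index 1; position of 7: index 5
New edge 2->7: forward
Forward edge: respects the existing order. Still a DAG, same toposort still valid.
Still a DAG? yes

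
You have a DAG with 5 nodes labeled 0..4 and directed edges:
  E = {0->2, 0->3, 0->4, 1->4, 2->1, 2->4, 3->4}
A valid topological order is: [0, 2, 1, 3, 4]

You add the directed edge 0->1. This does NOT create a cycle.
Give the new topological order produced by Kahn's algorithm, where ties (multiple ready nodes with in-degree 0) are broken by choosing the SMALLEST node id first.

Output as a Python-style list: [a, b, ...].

Old toposort: [0, 2, 1, 3, 4]
Added edge: 0->1
Position of 0 (0) < position of 1 (2). Old order still valid.
Run Kahn's algorithm (break ties by smallest node id):
  initial in-degrees: [0, 2, 1, 1, 4]
  ready (indeg=0): [0]
  pop 0: indeg[1]->1; indeg[2]->0; indeg[3]->0; indeg[4]->3 | ready=[2, 3] | order so far=[0]
  pop 2: indeg[1]->0; indeg[4]->2 | ready=[1, 3] | order so far=[0, 2]
  pop 1: indeg[4]->1 | ready=[3] | order so far=[0, 2, 1]
  pop 3: indeg[4]->0 | ready=[4] | order so far=[0, 2, 1, 3]
  pop 4: no out-edges | ready=[] | order so far=[0, 2, 1, 3, 4]
  Result: [0, 2, 1, 3, 4]

Answer: [0, 2, 1, 3, 4]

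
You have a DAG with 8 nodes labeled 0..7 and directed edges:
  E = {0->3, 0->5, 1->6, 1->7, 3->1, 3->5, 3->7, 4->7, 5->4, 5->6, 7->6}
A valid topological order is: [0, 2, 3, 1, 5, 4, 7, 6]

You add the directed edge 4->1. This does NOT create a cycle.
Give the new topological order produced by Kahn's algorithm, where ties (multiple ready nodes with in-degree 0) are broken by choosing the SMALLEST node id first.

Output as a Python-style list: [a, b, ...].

Answer: [0, 2, 3, 5, 4, 1, 7, 6]

Derivation:
Old toposort: [0, 2, 3, 1, 5, 4, 7, 6]
Added edge: 4->1
Position of 4 (5) > position of 1 (3). Must reorder: 4 must now come before 1.
Run Kahn's algorithm (break ties by smallest node id):
  initial in-degrees: [0, 2, 0, 1, 1, 2, 3, 3]
  ready (indeg=0): [0, 2]
  pop 0: indeg[3]->0; indeg[5]->1 | ready=[2, 3] | order so far=[0]
  pop 2: no out-edges | ready=[3] | order so far=[0, 2]
  pop 3: indeg[1]->1; indeg[5]->0; indeg[7]->2 | ready=[5] | order so far=[0, 2, 3]
  pop 5: indeg[4]->0; indeg[6]->2 | ready=[4] | order so far=[0, 2, 3, 5]
  pop 4: indeg[1]->0; indeg[7]->1 | ready=[1] | order so far=[0, 2, 3, 5, 4]
  pop 1: indeg[6]->1; indeg[7]->0 | ready=[7] | order so far=[0, 2, 3, 5, 4, 1]
  pop 7: indeg[6]->0 | ready=[6] | order so far=[0, 2, 3, 5, 4, 1, 7]
  pop 6: no out-edges | ready=[] | order so far=[0, 2, 3, 5, 4, 1, 7, 6]
  Result: [0, 2, 3, 5, 4, 1, 7, 6]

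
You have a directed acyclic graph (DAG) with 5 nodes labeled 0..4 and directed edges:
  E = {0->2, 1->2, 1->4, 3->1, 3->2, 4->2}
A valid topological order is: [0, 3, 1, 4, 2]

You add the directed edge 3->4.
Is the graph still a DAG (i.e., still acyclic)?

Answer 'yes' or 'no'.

Answer: yes

Derivation:
Given toposort: [0, 3, 1, 4, 2]
Position of 3: index 1; position of 4: index 3
New edge 3->4: forward
Forward edge: respects the existing order. Still a DAG, same toposort still valid.
Still a DAG? yes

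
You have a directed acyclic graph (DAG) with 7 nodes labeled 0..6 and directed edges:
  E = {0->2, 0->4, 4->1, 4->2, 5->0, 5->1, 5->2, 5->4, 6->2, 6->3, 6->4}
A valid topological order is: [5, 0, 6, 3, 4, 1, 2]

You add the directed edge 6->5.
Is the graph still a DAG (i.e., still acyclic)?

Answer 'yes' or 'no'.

Given toposort: [5, 0, 6, 3, 4, 1, 2]
Position of 6: index 2; position of 5: index 0
New edge 6->5: backward (u after v in old order)
Backward edge: old toposort is now invalid. Check if this creates a cycle.
Does 5 already reach 6? Reachable from 5: [0, 1, 2, 4, 5]. NO -> still a DAG (reorder needed).
Still a DAG? yes

Answer: yes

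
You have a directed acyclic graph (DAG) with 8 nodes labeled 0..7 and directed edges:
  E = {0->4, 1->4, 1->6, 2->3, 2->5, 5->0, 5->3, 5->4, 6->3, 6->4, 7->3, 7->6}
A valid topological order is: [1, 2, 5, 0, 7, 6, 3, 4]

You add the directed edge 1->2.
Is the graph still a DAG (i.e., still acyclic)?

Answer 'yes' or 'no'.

Given toposort: [1, 2, 5, 0, 7, 6, 3, 4]
Position of 1: index 0; position of 2: index 1
New edge 1->2: forward
Forward edge: respects the existing order. Still a DAG, same toposort still valid.
Still a DAG? yes

Answer: yes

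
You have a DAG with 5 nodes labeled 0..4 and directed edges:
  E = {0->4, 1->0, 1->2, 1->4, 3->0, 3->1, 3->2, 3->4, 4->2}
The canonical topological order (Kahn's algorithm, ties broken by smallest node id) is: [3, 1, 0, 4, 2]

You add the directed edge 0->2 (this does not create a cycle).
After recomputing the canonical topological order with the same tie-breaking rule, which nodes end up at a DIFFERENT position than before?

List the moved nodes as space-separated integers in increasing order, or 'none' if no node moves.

Old toposort: [3, 1, 0, 4, 2]
Added edge 0->2
Recompute Kahn (smallest-id tiebreak):
  initial in-degrees: [2, 1, 4, 0, 3]
  ready (indeg=0): [3]
  pop 3: indeg[0]->1; indeg[1]->0; indeg[2]->3; indeg[4]->2 | ready=[1] | order so far=[3]
  pop 1: indeg[0]->0; indeg[2]->2; indeg[4]->1 | ready=[0] | order so far=[3, 1]
  pop 0: indeg[2]->1; indeg[4]->0 | ready=[4] | order so far=[3, 1, 0]
  pop 4: indeg[2]->0 | ready=[2] | order so far=[3, 1, 0, 4]
  pop 2: no out-edges | ready=[] | order so far=[3, 1, 0, 4, 2]
New canonical toposort: [3, 1, 0, 4, 2]
Compare positions:
  Node 0: index 2 -> 2 (same)
  Node 1: index 1 -> 1 (same)
  Node 2: index 4 -> 4 (same)
  Node 3: index 0 -> 0 (same)
  Node 4: index 3 -> 3 (same)
Nodes that changed position: none

Answer: none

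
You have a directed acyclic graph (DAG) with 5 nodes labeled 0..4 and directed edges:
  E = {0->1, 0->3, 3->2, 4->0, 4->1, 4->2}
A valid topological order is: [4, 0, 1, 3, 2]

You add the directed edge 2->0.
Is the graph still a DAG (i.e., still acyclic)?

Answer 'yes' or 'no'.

Given toposort: [4, 0, 1, 3, 2]
Position of 2: index 4; position of 0: index 1
New edge 2->0: backward (u after v in old order)
Backward edge: old toposort is now invalid. Check if this creates a cycle.
Does 0 already reach 2? Reachable from 0: [0, 1, 2, 3]. YES -> cycle!
Still a DAG? no

Answer: no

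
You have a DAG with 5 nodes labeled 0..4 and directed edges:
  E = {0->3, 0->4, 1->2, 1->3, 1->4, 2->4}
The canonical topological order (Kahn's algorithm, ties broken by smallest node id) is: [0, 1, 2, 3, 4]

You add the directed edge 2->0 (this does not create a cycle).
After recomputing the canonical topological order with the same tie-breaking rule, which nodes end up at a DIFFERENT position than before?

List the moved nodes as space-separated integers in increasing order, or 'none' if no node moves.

Old toposort: [0, 1, 2, 3, 4]
Added edge 2->0
Recompute Kahn (smallest-id tiebreak):
  initial in-degrees: [1, 0, 1, 2, 3]
  ready (indeg=0): [1]
  pop 1: indeg[2]->0; indeg[3]->1; indeg[4]->2 | ready=[2] | order so far=[1]
  pop 2: indeg[0]->0; indeg[4]->1 | ready=[0] | order so far=[1, 2]
  pop 0: indeg[3]->0; indeg[4]->0 | ready=[3, 4] | order so far=[1, 2, 0]
  pop 3: no out-edges | ready=[4] | order so far=[1, 2, 0, 3]
  pop 4: no out-edges | ready=[] | order so far=[1, 2, 0, 3, 4]
New canonical toposort: [1, 2, 0, 3, 4]
Compare positions:
  Node 0: index 0 -> 2 (moved)
  Node 1: index 1 -> 0 (moved)
  Node 2: index 2 -> 1 (moved)
  Node 3: index 3 -> 3 (same)
  Node 4: index 4 -> 4 (same)
Nodes that changed position: 0 1 2

Answer: 0 1 2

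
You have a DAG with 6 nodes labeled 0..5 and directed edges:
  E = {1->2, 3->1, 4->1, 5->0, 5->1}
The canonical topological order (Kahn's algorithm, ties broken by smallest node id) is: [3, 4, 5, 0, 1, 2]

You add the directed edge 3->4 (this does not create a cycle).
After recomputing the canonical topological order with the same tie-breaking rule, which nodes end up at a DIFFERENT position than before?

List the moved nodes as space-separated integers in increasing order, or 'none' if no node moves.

Old toposort: [3, 4, 5, 0, 1, 2]
Added edge 3->4
Recompute Kahn (smallest-id tiebreak):
  initial in-degrees: [1, 3, 1, 0, 1, 0]
  ready (indeg=0): [3, 5]
  pop 3: indeg[1]->2; indeg[4]->0 | ready=[4, 5] | order so far=[3]
  pop 4: indeg[1]->1 | ready=[5] | order so far=[3, 4]
  pop 5: indeg[0]->0; indeg[1]->0 | ready=[0, 1] | order so far=[3, 4, 5]
  pop 0: no out-edges | ready=[1] | order so far=[3, 4, 5, 0]
  pop 1: indeg[2]->0 | ready=[2] | order so far=[3, 4, 5, 0, 1]
  pop 2: no out-edges | ready=[] | order so far=[3, 4, 5, 0, 1, 2]
New canonical toposort: [3, 4, 5, 0, 1, 2]
Compare positions:
  Node 0: index 3 -> 3 (same)
  Node 1: index 4 -> 4 (same)
  Node 2: index 5 -> 5 (same)
  Node 3: index 0 -> 0 (same)
  Node 4: index 1 -> 1 (same)
  Node 5: index 2 -> 2 (same)
Nodes that changed position: none

Answer: none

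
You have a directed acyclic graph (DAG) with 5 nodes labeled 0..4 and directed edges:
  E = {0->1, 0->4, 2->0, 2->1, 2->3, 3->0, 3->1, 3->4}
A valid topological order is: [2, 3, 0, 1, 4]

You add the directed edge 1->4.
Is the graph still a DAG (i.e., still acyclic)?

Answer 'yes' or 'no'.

Given toposort: [2, 3, 0, 1, 4]
Position of 1: index 3; position of 4: index 4
New edge 1->4: forward
Forward edge: respects the existing order. Still a DAG, same toposort still valid.
Still a DAG? yes

Answer: yes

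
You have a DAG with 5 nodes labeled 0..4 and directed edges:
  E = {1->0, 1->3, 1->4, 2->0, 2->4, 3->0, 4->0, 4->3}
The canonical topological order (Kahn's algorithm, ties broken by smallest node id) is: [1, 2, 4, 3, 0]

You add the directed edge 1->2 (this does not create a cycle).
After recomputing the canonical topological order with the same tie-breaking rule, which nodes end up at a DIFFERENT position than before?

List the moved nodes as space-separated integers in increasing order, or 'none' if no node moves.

Answer: none

Derivation:
Old toposort: [1, 2, 4, 3, 0]
Added edge 1->2
Recompute Kahn (smallest-id tiebreak):
  initial in-degrees: [4, 0, 1, 2, 2]
  ready (indeg=0): [1]
  pop 1: indeg[0]->3; indeg[2]->0; indeg[3]->1; indeg[4]->1 | ready=[2] | order so far=[1]
  pop 2: indeg[0]->2; indeg[4]->0 | ready=[4] | order so far=[1, 2]
  pop 4: indeg[0]->1; indeg[3]->0 | ready=[3] | order so far=[1, 2, 4]
  pop 3: indeg[0]->0 | ready=[0] | order so far=[1, 2, 4, 3]
  pop 0: no out-edges | ready=[] | order so far=[1, 2, 4, 3, 0]
New canonical toposort: [1, 2, 4, 3, 0]
Compare positions:
  Node 0: index 4 -> 4 (same)
  Node 1: index 0 -> 0 (same)
  Node 2: index 1 -> 1 (same)
  Node 3: index 3 -> 3 (same)
  Node 4: index 2 -> 2 (same)
Nodes that changed position: none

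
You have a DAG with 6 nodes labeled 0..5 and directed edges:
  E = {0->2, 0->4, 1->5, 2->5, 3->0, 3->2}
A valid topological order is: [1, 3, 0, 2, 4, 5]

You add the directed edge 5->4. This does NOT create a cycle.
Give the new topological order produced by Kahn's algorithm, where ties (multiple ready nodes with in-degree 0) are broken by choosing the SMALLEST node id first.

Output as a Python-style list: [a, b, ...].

Old toposort: [1, 3, 0, 2, 4, 5]
Added edge: 5->4
Position of 5 (5) > position of 4 (4). Must reorder: 5 must now come before 4.
Run Kahn's algorithm (break ties by smallest node id):
  initial in-degrees: [1, 0, 2, 0, 2, 2]
  ready (indeg=0): [1, 3]
  pop 1: indeg[5]->1 | ready=[3] | order so far=[1]
  pop 3: indeg[0]->0; indeg[2]->1 | ready=[0] | order so far=[1, 3]
  pop 0: indeg[2]->0; indeg[4]->1 | ready=[2] | order so far=[1, 3, 0]
  pop 2: indeg[5]->0 | ready=[5] | order so far=[1, 3, 0, 2]
  pop 5: indeg[4]->0 | ready=[4] | order so far=[1, 3, 0, 2, 5]
  pop 4: no out-edges | ready=[] | order so far=[1, 3, 0, 2, 5, 4]
  Result: [1, 3, 0, 2, 5, 4]

Answer: [1, 3, 0, 2, 5, 4]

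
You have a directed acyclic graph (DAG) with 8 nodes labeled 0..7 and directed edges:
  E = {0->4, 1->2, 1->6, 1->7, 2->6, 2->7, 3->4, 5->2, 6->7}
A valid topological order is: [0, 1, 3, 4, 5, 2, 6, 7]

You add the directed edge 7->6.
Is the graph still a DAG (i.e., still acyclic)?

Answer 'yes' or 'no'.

Given toposort: [0, 1, 3, 4, 5, 2, 6, 7]
Position of 7: index 7; position of 6: index 6
New edge 7->6: backward (u after v in old order)
Backward edge: old toposort is now invalid. Check if this creates a cycle.
Does 6 already reach 7? Reachable from 6: [6, 7]. YES -> cycle!
Still a DAG? no

Answer: no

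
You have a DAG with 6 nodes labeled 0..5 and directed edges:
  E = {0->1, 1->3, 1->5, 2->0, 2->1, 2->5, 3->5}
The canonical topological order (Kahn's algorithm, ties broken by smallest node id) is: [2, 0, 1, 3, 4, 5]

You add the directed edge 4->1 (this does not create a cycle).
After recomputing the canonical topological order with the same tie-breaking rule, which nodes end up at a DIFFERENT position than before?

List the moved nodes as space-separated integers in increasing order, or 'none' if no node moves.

Answer: 1 3 4

Derivation:
Old toposort: [2, 0, 1, 3, 4, 5]
Added edge 4->1
Recompute Kahn (smallest-id tiebreak):
  initial in-degrees: [1, 3, 0, 1, 0, 3]
  ready (indeg=0): [2, 4]
  pop 2: indeg[0]->0; indeg[1]->2; indeg[5]->2 | ready=[0, 4] | order so far=[2]
  pop 0: indeg[1]->1 | ready=[4] | order so far=[2, 0]
  pop 4: indeg[1]->0 | ready=[1] | order so far=[2, 0, 4]
  pop 1: indeg[3]->0; indeg[5]->1 | ready=[3] | order so far=[2, 0, 4, 1]
  pop 3: indeg[5]->0 | ready=[5] | order so far=[2, 0, 4, 1, 3]
  pop 5: no out-edges | ready=[] | order so far=[2, 0, 4, 1, 3, 5]
New canonical toposort: [2, 0, 4, 1, 3, 5]
Compare positions:
  Node 0: index 1 -> 1 (same)
  Node 1: index 2 -> 3 (moved)
  Node 2: index 0 -> 0 (same)
  Node 3: index 3 -> 4 (moved)
  Node 4: index 4 -> 2 (moved)
  Node 5: index 5 -> 5 (same)
Nodes that changed position: 1 3 4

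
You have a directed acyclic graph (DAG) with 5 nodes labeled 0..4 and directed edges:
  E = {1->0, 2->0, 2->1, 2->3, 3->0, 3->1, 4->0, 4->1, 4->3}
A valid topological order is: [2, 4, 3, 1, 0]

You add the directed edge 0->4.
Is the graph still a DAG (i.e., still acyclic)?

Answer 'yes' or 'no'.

Given toposort: [2, 4, 3, 1, 0]
Position of 0: index 4; position of 4: index 1
New edge 0->4: backward (u after v in old order)
Backward edge: old toposort is now invalid. Check if this creates a cycle.
Does 4 already reach 0? Reachable from 4: [0, 1, 3, 4]. YES -> cycle!
Still a DAG? no

Answer: no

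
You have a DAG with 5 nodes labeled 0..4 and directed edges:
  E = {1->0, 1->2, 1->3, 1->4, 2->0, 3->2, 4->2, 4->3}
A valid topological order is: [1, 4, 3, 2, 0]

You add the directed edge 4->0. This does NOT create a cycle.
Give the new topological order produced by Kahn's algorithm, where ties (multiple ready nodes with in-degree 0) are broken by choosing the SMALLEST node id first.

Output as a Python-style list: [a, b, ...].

Old toposort: [1, 4, 3, 2, 0]
Added edge: 4->0
Position of 4 (1) < position of 0 (4). Old order still valid.
Run Kahn's algorithm (break ties by smallest node id):
  initial in-degrees: [3, 0, 3, 2, 1]
  ready (indeg=0): [1]
  pop 1: indeg[0]->2; indeg[2]->2; indeg[3]->1; indeg[4]->0 | ready=[4] | order so far=[1]
  pop 4: indeg[0]->1; indeg[2]->1; indeg[3]->0 | ready=[3] | order so far=[1, 4]
  pop 3: indeg[2]->0 | ready=[2] | order so far=[1, 4, 3]
  pop 2: indeg[0]->0 | ready=[0] | order so far=[1, 4, 3, 2]
  pop 0: no out-edges | ready=[] | order so far=[1, 4, 3, 2, 0]
  Result: [1, 4, 3, 2, 0]

Answer: [1, 4, 3, 2, 0]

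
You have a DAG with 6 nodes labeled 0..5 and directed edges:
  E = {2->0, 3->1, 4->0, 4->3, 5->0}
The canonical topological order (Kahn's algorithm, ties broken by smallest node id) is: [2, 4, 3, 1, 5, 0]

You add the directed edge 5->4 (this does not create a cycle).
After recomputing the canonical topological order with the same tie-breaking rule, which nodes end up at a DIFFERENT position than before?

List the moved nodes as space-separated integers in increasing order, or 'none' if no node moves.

Answer: 0 1 3 4 5

Derivation:
Old toposort: [2, 4, 3, 1, 5, 0]
Added edge 5->4
Recompute Kahn (smallest-id tiebreak):
  initial in-degrees: [3, 1, 0, 1, 1, 0]
  ready (indeg=0): [2, 5]
  pop 2: indeg[0]->2 | ready=[5] | order so far=[2]
  pop 5: indeg[0]->1; indeg[4]->0 | ready=[4] | order so far=[2, 5]
  pop 4: indeg[0]->0; indeg[3]->0 | ready=[0, 3] | order so far=[2, 5, 4]
  pop 0: no out-edges | ready=[3] | order so far=[2, 5, 4, 0]
  pop 3: indeg[1]->0 | ready=[1] | order so far=[2, 5, 4, 0, 3]
  pop 1: no out-edges | ready=[] | order so far=[2, 5, 4, 0, 3, 1]
New canonical toposort: [2, 5, 4, 0, 3, 1]
Compare positions:
  Node 0: index 5 -> 3 (moved)
  Node 1: index 3 -> 5 (moved)
  Node 2: index 0 -> 0 (same)
  Node 3: index 2 -> 4 (moved)
  Node 4: index 1 -> 2 (moved)
  Node 5: index 4 -> 1 (moved)
Nodes that changed position: 0 1 3 4 5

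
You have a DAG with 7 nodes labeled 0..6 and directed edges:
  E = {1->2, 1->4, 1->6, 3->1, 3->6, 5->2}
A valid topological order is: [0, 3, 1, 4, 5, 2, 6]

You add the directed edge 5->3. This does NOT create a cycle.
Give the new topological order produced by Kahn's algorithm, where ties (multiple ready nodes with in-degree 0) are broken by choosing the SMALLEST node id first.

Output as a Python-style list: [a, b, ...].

Answer: [0, 5, 3, 1, 2, 4, 6]

Derivation:
Old toposort: [0, 3, 1, 4, 5, 2, 6]
Added edge: 5->3
Position of 5 (4) > position of 3 (1). Must reorder: 5 must now come before 3.
Run Kahn's algorithm (break ties by smallest node id):
  initial in-degrees: [0, 1, 2, 1, 1, 0, 2]
  ready (indeg=0): [0, 5]
  pop 0: no out-edges | ready=[5] | order so far=[0]
  pop 5: indeg[2]->1; indeg[3]->0 | ready=[3] | order so far=[0, 5]
  pop 3: indeg[1]->0; indeg[6]->1 | ready=[1] | order so far=[0, 5, 3]
  pop 1: indeg[2]->0; indeg[4]->0; indeg[6]->0 | ready=[2, 4, 6] | order so far=[0, 5, 3, 1]
  pop 2: no out-edges | ready=[4, 6] | order so far=[0, 5, 3, 1, 2]
  pop 4: no out-edges | ready=[6] | order so far=[0, 5, 3, 1, 2, 4]
  pop 6: no out-edges | ready=[] | order so far=[0, 5, 3, 1, 2, 4, 6]
  Result: [0, 5, 3, 1, 2, 4, 6]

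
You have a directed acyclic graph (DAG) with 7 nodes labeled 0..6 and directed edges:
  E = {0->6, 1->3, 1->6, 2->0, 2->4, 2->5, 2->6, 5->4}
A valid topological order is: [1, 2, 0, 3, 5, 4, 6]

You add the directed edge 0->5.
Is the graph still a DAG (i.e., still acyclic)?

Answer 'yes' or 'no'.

Given toposort: [1, 2, 0, 3, 5, 4, 6]
Position of 0: index 2; position of 5: index 4
New edge 0->5: forward
Forward edge: respects the existing order. Still a DAG, same toposort still valid.
Still a DAG? yes

Answer: yes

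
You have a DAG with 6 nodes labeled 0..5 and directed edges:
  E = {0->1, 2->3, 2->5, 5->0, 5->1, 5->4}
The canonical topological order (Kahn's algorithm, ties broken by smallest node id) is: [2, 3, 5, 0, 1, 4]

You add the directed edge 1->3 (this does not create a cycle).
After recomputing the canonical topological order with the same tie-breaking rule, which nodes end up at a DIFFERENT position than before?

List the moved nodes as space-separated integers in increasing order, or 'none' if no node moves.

Old toposort: [2, 3, 5, 0, 1, 4]
Added edge 1->3
Recompute Kahn (smallest-id tiebreak):
  initial in-degrees: [1, 2, 0, 2, 1, 1]
  ready (indeg=0): [2]
  pop 2: indeg[3]->1; indeg[5]->0 | ready=[5] | order so far=[2]
  pop 5: indeg[0]->0; indeg[1]->1; indeg[4]->0 | ready=[0, 4] | order so far=[2, 5]
  pop 0: indeg[1]->0 | ready=[1, 4] | order so far=[2, 5, 0]
  pop 1: indeg[3]->0 | ready=[3, 4] | order so far=[2, 5, 0, 1]
  pop 3: no out-edges | ready=[4] | order so far=[2, 5, 0, 1, 3]
  pop 4: no out-edges | ready=[] | order so far=[2, 5, 0, 1, 3, 4]
New canonical toposort: [2, 5, 0, 1, 3, 4]
Compare positions:
  Node 0: index 3 -> 2 (moved)
  Node 1: index 4 -> 3 (moved)
  Node 2: index 0 -> 0 (same)
  Node 3: index 1 -> 4 (moved)
  Node 4: index 5 -> 5 (same)
  Node 5: index 2 -> 1 (moved)
Nodes that changed position: 0 1 3 5

Answer: 0 1 3 5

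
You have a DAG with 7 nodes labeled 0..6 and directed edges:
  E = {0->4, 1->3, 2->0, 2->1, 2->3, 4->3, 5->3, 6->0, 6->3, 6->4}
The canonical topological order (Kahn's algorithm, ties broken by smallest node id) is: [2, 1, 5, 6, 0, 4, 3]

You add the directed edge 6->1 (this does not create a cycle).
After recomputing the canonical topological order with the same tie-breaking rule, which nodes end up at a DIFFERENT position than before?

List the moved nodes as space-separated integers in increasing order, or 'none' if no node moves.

Answer: 0 1 5 6

Derivation:
Old toposort: [2, 1, 5, 6, 0, 4, 3]
Added edge 6->1
Recompute Kahn (smallest-id tiebreak):
  initial in-degrees: [2, 2, 0, 5, 2, 0, 0]
  ready (indeg=0): [2, 5, 6]
  pop 2: indeg[0]->1; indeg[1]->1; indeg[3]->4 | ready=[5, 6] | order so far=[2]
  pop 5: indeg[3]->3 | ready=[6] | order so far=[2, 5]
  pop 6: indeg[0]->0; indeg[1]->0; indeg[3]->2; indeg[4]->1 | ready=[0, 1] | order so far=[2, 5, 6]
  pop 0: indeg[4]->0 | ready=[1, 4] | order so far=[2, 5, 6, 0]
  pop 1: indeg[3]->1 | ready=[4] | order so far=[2, 5, 6, 0, 1]
  pop 4: indeg[3]->0 | ready=[3] | order so far=[2, 5, 6, 0, 1, 4]
  pop 3: no out-edges | ready=[] | order so far=[2, 5, 6, 0, 1, 4, 3]
New canonical toposort: [2, 5, 6, 0, 1, 4, 3]
Compare positions:
  Node 0: index 4 -> 3 (moved)
  Node 1: index 1 -> 4 (moved)
  Node 2: index 0 -> 0 (same)
  Node 3: index 6 -> 6 (same)
  Node 4: index 5 -> 5 (same)
  Node 5: index 2 -> 1 (moved)
  Node 6: index 3 -> 2 (moved)
Nodes that changed position: 0 1 5 6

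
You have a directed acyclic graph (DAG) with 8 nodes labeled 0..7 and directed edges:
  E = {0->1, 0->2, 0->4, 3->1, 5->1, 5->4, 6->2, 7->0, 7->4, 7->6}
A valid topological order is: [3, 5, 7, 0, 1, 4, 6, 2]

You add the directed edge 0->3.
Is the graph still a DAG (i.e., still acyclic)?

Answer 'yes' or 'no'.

Given toposort: [3, 5, 7, 0, 1, 4, 6, 2]
Position of 0: index 3; position of 3: index 0
New edge 0->3: backward (u after v in old order)
Backward edge: old toposort is now invalid. Check if this creates a cycle.
Does 3 already reach 0? Reachable from 3: [1, 3]. NO -> still a DAG (reorder needed).
Still a DAG? yes

Answer: yes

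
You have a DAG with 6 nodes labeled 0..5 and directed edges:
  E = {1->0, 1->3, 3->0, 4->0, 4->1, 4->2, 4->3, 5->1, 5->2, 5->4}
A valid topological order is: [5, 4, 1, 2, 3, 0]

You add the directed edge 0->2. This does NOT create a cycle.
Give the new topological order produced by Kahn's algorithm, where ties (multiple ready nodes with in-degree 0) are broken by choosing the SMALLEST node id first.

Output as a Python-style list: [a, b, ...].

Old toposort: [5, 4, 1, 2, 3, 0]
Added edge: 0->2
Position of 0 (5) > position of 2 (3). Must reorder: 0 must now come before 2.
Run Kahn's algorithm (break ties by smallest node id):
  initial in-degrees: [3, 2, 3, 2, 1, 0]
  ready (indeg=0): [5]
  pop 5: indeg[1]->1; indeg[2]->2; indeg[4]->0 | ready=[4] | order so far=[5]
  pop 4: indeg[0]->2; indeg[1]->0; indeg[2]->1; indeg[3]->1 | ready=[1] | order so far=[5, 4]
  pop 1: indeg[0]->1; indeg[3]->0 | ready=[3] | order so far=[5, 4, 1]
  pop 3: indeg[0]->0 | ready=[0] | order so far=[5, 4, 1, 3]
  pop 0: indeg[2]->0 | ready=[2] | order so far=[5, 4, 1, 3, 0]
  pop 2: no out-edges | ready=[] | order so far=[5, 4, 1, 3, 0, 2]
  Result: [5, 4, 1, 3, 0, 2]

Answer: [5, 4, 1, 3, 0, 2]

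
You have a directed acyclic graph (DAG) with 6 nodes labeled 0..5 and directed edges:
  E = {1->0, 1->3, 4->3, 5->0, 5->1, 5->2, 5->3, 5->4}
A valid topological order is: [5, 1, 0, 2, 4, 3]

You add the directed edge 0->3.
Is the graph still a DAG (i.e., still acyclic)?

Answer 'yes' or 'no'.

Answer: yes

Derivation:
Given toposort: [5, 1, 0, 2, 4, 3]
Position of 0: index 2; position of 3: index 5
New edge 0->3: forward
Forward edge: respects the existing order. Still a DAG, same toposort still valid.
Still a DAG? yes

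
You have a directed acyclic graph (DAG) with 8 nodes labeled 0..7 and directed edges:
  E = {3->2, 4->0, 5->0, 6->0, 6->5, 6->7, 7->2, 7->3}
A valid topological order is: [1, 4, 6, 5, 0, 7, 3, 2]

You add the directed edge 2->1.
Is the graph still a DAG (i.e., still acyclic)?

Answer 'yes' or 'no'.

Given toposort: [1, 4, 6, 5, 0, 7, 3, 2]
Position of 2: index 7; position of 1: index 0
New edge 2->1: backward (u after v in old order)
Backward edge: old toposort is now invalid. Check if this creates a cycle.
Does 1 already reach 2? Reachable from 1: [1]. NO -> still a DAG (reorder needed).
Still a DAG? yes

Answer: yes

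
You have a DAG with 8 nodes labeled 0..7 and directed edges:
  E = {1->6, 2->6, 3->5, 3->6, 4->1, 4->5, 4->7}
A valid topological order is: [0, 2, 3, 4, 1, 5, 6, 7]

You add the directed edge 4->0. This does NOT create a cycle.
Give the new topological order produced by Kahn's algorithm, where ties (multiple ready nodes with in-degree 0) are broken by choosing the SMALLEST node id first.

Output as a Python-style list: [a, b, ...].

Old toposort: [0, 2, 3, 4, 1, 5, 6, 7]
Added edge: 4->0
Position of 4 (3) > position of 0 (0). Must reorder: 4 must now come before 0.
Run Kahn's algorithm (break ties by smallest node id):
  initial in-degrees: [1, 1, 0, 0, 0, 2, 3, 1]
  ready (indeg=0): [2, 3, 4]
  pop 2: indeg[6]->2 | ready=[3, 4] | order so far=[2]
  pop 3: indeg[5]->1; indeg[6]->1 | ready=[4] | order so far=[2, 3]
  pop 4: indeg[0]->0; indeg[1]->0; indeg[5]->0; indeg[7]->0 | ready=[0, 1, 5, 7] | order so far=[2, 3, 4]
  pop 0: no out-edges | ready=[1, 5, 7] | order so far=[2, 3, 4, 0]
  pop 1: indeg[6]->0 | ready=[5, 6, 7] | order so far=[2, 3, 4, 0, 1]
  pop 5: no out-edges | ready=[6, 7] | order so far=[2, 3, 4, 0, 1, 5]
  pop 6: no out-edges | ready=[7] | order so far=[2, 3, 4, 0, 1, 5, 6]
  pop 7: no out-edges | ready=[] | order so far=[2, 3, 4, 0, 1, 5, 6, 7]
  Result: [2, 3, 4, 0, 1, 5, 6, 7]

Answer: [2, 3, 4, 0, 1, 5, 6, 7]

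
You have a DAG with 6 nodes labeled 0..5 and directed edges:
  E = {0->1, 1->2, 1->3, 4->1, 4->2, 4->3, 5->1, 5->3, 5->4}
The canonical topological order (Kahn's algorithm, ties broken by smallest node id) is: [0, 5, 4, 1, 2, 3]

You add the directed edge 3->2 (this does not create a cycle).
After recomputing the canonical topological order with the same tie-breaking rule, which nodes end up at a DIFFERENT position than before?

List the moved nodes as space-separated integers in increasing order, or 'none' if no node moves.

Old toposort: [0, 5, 4, 1, 2, 3]
Added edge 3->2
Recompute Kahn (smallest-id tiebreak):
  initial in-degrees: [0, 3, 3, 3, 1, 0]
  ready (indeg=0): [0, 5]
  pop 0: indeg[1]->2 | ready=[5] | order so far=[0]
  pop 5: indeg[1]->1; indeg[3]->2; indeg[4]->0 | ready=[4] | order so far=[0, 5]
  pop 4: indeg[1]->0; indeg[2]->2; indeg[3]->1 | ready=[1] | order so far=[0, 5, 4]
  pop 1: indeg[2]->1; indeg[3]->0 | ready=[3] | order so far=[0, 5, 4, 1]
  pop 3: indeg[2]->0 | ready=[2] | order so far=[0, 5, 4, 1, 3]
  pop 2: no out-edges | ready=[] | order so far=[0, 5, 4, 1, 3, 2]
New canonical toposort: [0, 5, 4, 1, 3, 2]
Compare positions:
  Node 0: index 0 -> 0 (same)
  Node 1: index 3 -> 3 (same)
  Node 2: index 4 -> 5 (moved)
  Node 3: index 5 -> 4 (moved)
  Node 4: index 2 -> 2 (same)
  Node 5: index 1 -> 1 (same)
Nodes that changed position: 2 3

Answer: 2 3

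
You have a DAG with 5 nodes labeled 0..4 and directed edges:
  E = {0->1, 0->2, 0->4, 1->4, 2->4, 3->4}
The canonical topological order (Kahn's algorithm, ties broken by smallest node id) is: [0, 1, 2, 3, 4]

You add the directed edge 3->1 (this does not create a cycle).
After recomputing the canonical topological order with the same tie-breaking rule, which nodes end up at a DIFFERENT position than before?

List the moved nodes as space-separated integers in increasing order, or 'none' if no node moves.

Old toposort: [0, 1, 2, 3, 4]
Added edge 3->1
Recompute Kahn (smallest-id tiebreak):
  initial in-degrees: [0, 2, 1, 0, 4]
  ready (indeg=0): [0, 3]
  pop 0: indeg[1]->1; indeg[2]->0; indeg[4]->3 | ready=[2, 3] | order so far=[0]
  pop 2: indeg[4]->2 | ready=[3] | order so far=[0, 2]
  pop 3: indeg[1]->0; indeg[4]->1 | ready=[1] | order so far=[0, 2, 3]
  pop 1: indeg[4]->0 | ready=[4] | order so far=[0, 2, 3, 1]
  pop 4: no out-edges | ready=[] | order so far=[0, 2, 3, 1, 4]
New canonical toposort: [0, 2, 3, 1, 4]
Compare positions:
  Node 0: index 0 -> 0 (same)
  Node 1: index 1 -> 3 (moved)
  Node 2: index 2 -> 1 (moved)
  Node 3: index 3 -> 2 (moved)
  Node 4: index 4 -> 4 (same)
Nodes that changed position: 1 2 3

Answer: 1 2 3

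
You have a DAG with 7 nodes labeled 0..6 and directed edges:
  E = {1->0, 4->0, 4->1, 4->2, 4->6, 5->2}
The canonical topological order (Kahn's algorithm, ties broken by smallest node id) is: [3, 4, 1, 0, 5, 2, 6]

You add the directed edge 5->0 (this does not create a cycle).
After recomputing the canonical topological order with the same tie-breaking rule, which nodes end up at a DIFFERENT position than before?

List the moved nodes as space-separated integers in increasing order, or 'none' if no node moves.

Answer: 0 5

Derivation:
Old toposort: [3, 4, 1, 0, 5, 2, 6]
Added edge 5->0
Recompute Kahn (smallest-id tiebreak):
  initial in-degrees: [3, 1, 2, 0, 0, 0, 1]
  ready (indeg=0): [3, 4, 5]
  pop 3: no out-edges | ready=[4, 5] | order so far=[3]
  pop 4: indeg[0]->2; indeg[1]->0; indeg[2]->1; indeg[6]->0 | ready=[1, 5, 6] | order so far=[3, 4]
  pop 1: indeg[0]->1 | ready=[5, 6] | order so far=[3, 4, 1]
  pop 5: indeg[0]->0; indeg[2]->0 | ready=[0, 2, 6] | order so far=[3, 4, 1, 5]
  pop 0: no out-edges | ready=[2, 6] | order so far=[3, 4, 1, 5, 0]
  pop 2: no out-edges | ready=[6] | order so far=[3, 4, 1, 5, 0, 2]
  pop 6: no out-edges | ready=[] | order so far=[3, 4, 1, 5, 0, 2, 6]
New canonical toposort: [3, 4, 1, 5, 0, 2, 6]
Compare positions:
  Node 0: index 3 -> 4 (moved)
  Node 1: index 2 -> 2 (same)
  Node 2: index 5 -> 5 (same)
  Node 3: index 0 -> 0 (same)
  Node 4: index 1 -> 1 (same)
  Node 5: index 4 -> 3 (moved)
  Node 6: index 6 -> 6 (same)
Nodes that changed position: 0 5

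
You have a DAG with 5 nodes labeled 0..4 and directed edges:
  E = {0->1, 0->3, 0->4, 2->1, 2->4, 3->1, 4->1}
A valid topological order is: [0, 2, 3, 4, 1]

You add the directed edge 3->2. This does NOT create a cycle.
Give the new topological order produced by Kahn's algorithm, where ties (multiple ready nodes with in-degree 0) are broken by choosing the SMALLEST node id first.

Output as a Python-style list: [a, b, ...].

Old toposort: [0, 2, 3, 4, 1]
Added edge: 3->2
Position of 3 (2) > position of 2 (1). Must reorder: 3 must now come before 2.
Run Kahn's algorithm (break ties by smallest node id):
  initial in-degrees: [0, 4, 1, 1, 2]
  ready (indeg=0): [0]
  pop 0: indeg[1]->3; indeg[3]->0; indeg[4]->1 | ready=[3] | order so far=[0]
  pop 3: indeg[1]->2; indeg[2]->0 | ready=[2] | order so far=[0, 3]
  pop 2: indeg[1]->1; indeg[4]->0 | ready=[4] | order so far=[0, 3, 2]
  pop 4: indeg[1]->0 | ready=[1] | order so far=[0, 3, 2, 4]
  pop 1: no out-edges | ready=[] | order so far=[0, 3, 2, 4, 1]
  Result: [0, 3, 2, 4, 1]

Answer: [0, 3, 2, 4, 1]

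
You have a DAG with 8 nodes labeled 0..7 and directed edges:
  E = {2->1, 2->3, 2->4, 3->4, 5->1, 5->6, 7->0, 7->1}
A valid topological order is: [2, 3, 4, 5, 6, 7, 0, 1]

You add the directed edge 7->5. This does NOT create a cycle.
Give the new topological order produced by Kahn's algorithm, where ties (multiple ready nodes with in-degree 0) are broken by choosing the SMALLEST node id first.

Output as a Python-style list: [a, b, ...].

Old toposort: [2, 3, 4, 5, 6, 7, 0, 1]
Added edge: 7->5
Position of 7 (5) > position of 5 (3). Must reorder: 7 must now come before 5.
Run Kahn's algorithm (break ties by smallest node id):
  initial in-degrees: [1, 3, 0, 1, 2, 1, 1, 0]
  ready (indeg=0): [2, 7]
  pop 2: indeg[1]->2; indeg[3]->0; indeg[4]->1 | ready=[3, 7] | order so far=[2]
  pop 3: indeg[4]->0 | ready=[4, 7] | order so far=[2, 3]
  pop 4: no out-edges | ready=[7] | order so far=[2, 3, 4]
  pop 7: indeg[0]->0; indeg[1]->1; indeg[5]->0 | ready=[0, 5] | order so far=[2, 3, 4, 7]
  pop 0: no out-edges | ready=[5] | order so far=[2, 3, 4, 7, 0]
  pop 5: indeg[1]->0; indeg[6]->0 | ready=[1, 6] | order so far=[2, 3, 4, 7, 0, 5]
  pop 1: no out-edges | ready=[6] | order so far=[2, 3, 4, 7, 0, 5, 1]
  pop 6: no out-edges | ready=[] | order so far=[2, 3, 4, 7, 0, 5, 1, 6]
  Result: [2, 3, 4, 7, 0, 5, 1, 6]

Answer: [2, 3, 4, 7, 0, 5, 1, 6]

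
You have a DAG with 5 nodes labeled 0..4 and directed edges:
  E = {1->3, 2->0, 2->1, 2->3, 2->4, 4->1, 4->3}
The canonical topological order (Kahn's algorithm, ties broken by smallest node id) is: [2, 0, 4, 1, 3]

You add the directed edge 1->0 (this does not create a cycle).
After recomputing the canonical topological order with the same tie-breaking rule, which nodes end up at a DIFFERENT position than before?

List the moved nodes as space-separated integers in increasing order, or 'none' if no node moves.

Old toposort: [2, 0, 4, 1, 3]
Added edge 1->0
Recompute Kahn (smallest-id tiebreak):
  initial in-degrees: [2, 2, 0, 3, 1]
  ready (indeg=0): [2]
  pop 2: indeg[0]->1; indeg[1]->1; indeg[3]->2; indeg[4]->0 | ready=[4] | order so far=[2]
  pop 4: indeg[1]->0; indeg[3]->1 | ready=[1] | order so far=[2, 4]
  pop 1: indeg[0]->0; indeg[3]->0 | ready=[0, 3] | order so far=[2, 4, 1]
  pop 0: no out-edges | ready=[3] | order so far=[2, 4, 1, 0]
  pop 3: no out-edges | ready=[] | order so far=[2, 4, 1, 0, 3]
New canonical toposort: [2, 4, 1, 0, 3]
Compare positions:
  Node 0: index 1 -> 3 (moved)
  Node 1: index 3 -> 2 (moved)
  Node 2: index 0 -> 0 (same)
  Node 3: index 4 -> 4 (same)
  Node 4: index 2 -> 1 (moved)
Nodes that changed position: 0 1 4

Answer: 0 1 4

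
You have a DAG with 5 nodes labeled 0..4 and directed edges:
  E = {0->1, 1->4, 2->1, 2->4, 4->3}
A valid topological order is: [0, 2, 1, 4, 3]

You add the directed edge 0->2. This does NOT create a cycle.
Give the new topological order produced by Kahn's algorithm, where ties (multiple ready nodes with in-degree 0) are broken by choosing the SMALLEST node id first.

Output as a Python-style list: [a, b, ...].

Old toposort: [0, 2, 1, 4, 3]
Added edge: 0->2
Position of 0 (0) < position of 2 (1). Old order still valid.
Run Kahn's algorithm (break ties by smallest node id):
  initial in-degrees: [0, 2, 1, 1, 2]
  ready (indeg=0): [0]
  pop 0: indeg[1]->1; indeg[2]->0 | ready=[2] | order so far=[0]
  pop 2: indeg[1]->0; indeg[4]->1 | ready=[1] | order so far=[0, 2]
  pop 1: indeg[4]->0 | ready=[4] | order so far=[0, 2, 1]
  pop 4: indeg[3]->0 | ready=[3] | order so far=[0, 2, 1, 4]
  pop 3: no out-edges | ready=[] | order so far=[0, 2, 1, 4, 3]
  Result: [0, 2, 1, 4, 3]

Answer: [0, 2, 1, 4, 3]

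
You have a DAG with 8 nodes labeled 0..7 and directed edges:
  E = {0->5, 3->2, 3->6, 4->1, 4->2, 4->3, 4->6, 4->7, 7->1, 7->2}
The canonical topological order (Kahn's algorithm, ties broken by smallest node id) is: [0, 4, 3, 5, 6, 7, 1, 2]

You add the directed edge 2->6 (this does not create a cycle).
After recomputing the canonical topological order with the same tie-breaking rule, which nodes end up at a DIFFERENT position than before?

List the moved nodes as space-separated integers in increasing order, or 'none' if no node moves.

Answer: 1 2 6 7

Derivation:
Old toposort: [0, 4, 3, 5, 6, 7, 1, 2]
Added edge 2->6
Recompute Kahn (smallest-id tiebreak):
  initial in-degrees: [0, 2, 3, 1, 0, 1, 3, 1]
  ready (indeg=0): [0, 4]
  pop 0: indeg[5]->0 | ready=[4, 5] | order so far=[0]
  pop 4: indeg[1]->1; indeg[2]->2; indeg[3]->0; indeg[6]->2; indeg[7]->0 | ready=[3, 5, 7] | order so far=[0, 4]
  pop 3: indeg[2]->1; indeg[6]->1 | ready=[5, 7] | order so far=[0, 4, 3]
  pop 5: no out-edges | ready=[7] | order so far=[0, 4, 3, 5]
  pop 7: indeg[1]->0; indeg[2]->0 | ready=[1, 2] | order so far=[0, 4, 3, 5, 7]
  pop 1: no out-edges | ready=[2] | order so far=[0, 4, 3, 5, 7, 1]
  pop 2: indeg[6]->0 | ready=[6] | order so far=[0, 4, 3, 5, 7, 1, 2]
  pop 6: no out-edges | ready=[] | order so far=[0, 4, 3, 5, 7, 1, 2, 6]
New canonical toposort: [0, 4, 3, 5, 7, 1, 2, 6]
Compare positions:
  Node 0: index 0 -> 0 (same)
  Node 1: index 6 -> 5 (moved)
  Node 2: index 7 -> 6 (moved)
  Node 3: index 2 -> 2 (same)
  Node 4: index 1 -> 1 (same)
  Node 5: index 3 -> 3 (same)
  Node 6: index 4 -> 7 (moved)
  Node 7: index 5 -> 4 (moved)
Nodes that changed position: 1 2 6 7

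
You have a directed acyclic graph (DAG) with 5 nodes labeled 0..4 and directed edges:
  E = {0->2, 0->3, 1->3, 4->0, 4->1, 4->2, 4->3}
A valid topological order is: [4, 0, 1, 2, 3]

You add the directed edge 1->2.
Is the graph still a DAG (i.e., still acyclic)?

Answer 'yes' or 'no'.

Given toposort: [4, 0, 1, 2, 3]
Position of 1: index 2; position of 2: index 3
New edge 1->2: forward
Forward edge: respects the existing order. Still a DAG, same toposort still valid.
Still a DAG? yes

Answer: yes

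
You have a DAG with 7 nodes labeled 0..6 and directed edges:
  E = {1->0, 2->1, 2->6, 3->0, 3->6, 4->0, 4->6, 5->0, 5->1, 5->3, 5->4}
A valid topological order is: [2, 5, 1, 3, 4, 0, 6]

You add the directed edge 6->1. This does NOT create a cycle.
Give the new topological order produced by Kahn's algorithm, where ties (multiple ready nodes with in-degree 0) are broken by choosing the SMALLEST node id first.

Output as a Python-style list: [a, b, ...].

Answer: [2, 5, 3, 4, 6, 1, 0]

Derivation:
Old toposort: [2, 5, 1, 3, 4, 0, 6]
Added edge: 6->1
Position of 6 (6) > position of 1 (2). Must reorder: 6 must now come before 1.
Run Kahn's algorithm (break ties by smallest node id):
  initial in-degrees: [4, 3, 0, 1, 1, 0, 3]
  ready (indeg=0): [2, 5]
  pop 2: indeg[1]->2; indeg[6]->2 | ready=[5] | order so far=[2]
  pop 5: indeg[0]->3; indeg[1]->1; indeg[3]->0; indeg[4]->0 | ready=[3, 4] | order so far=[2, 5]
  pop 3: indeg[0]->2; indeg[6]->1 | ready=[4] | order so far=[2, 5, 3]
  pop 4: indeg[0]->1; indeg[6]->0 | ready=[6] | order so far=[2, 5, 3, 4]
  pop 6: indeg[1]->0 | ready=[1] | order so far=[2, 5, 3, 4, 6]
  pop 1: indeg[0]->0 | ready=[0] | order so far=[2, 5, 3, 4, 6, 1]
  pop 0: no out-edges | ready=[] | order so far=[2, 5, 3, 4, 6, 1, 0]
  Result: [2, 5, 3, 4, 6, 1, 0]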